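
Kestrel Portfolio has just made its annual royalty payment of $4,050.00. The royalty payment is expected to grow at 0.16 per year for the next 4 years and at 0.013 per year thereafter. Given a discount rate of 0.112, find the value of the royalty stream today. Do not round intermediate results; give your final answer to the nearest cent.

$67098.25

D_1 = 4698.00000
D_2 = 5449.68000
D_3 = 6321.62880
D_4 = 7333.08941
Terminal value at year 4: TV = D_4×(1+g_2)/(r−g_2) = 7428.41957/0.099 = 75034.54111
P_0 = D_1/(1+r)^1 + D_2/(1+r)^2 + D_3/(1+r)^3 + D_4/(1+r)^4 + TV/(1+r)^4
    = 4224.82014 + 4407.18648 + 4597.42475 + 4795.87474 + 49072.94047 = 67098.24658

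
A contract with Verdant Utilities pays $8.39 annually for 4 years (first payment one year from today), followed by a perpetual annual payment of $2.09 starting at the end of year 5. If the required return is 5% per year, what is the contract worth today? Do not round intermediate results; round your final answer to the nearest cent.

$64.14

PV of 4-year annuity: $8.39 × [1 − (1+0.05)^−4] / 0.05 = 29.75052
Perpetuity value at year 4: $2.09 / 0.05 = 41.80000
PV of perpetuity: 41.80000 / (1+0.05)^4 = 34.38896
Total PV = 29.75052 + 34.38896 = 64.13949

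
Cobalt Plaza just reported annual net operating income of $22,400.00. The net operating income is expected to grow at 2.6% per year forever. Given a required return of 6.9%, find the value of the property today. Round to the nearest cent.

$534474.42

D₁ = D₀ × (1 + g) = $22,400.00 × 1.026 = $22,982.4000
Growing perpetuity: P = D₁ / (r − g) = $22,982.4000 / (0.069 − 0.026) = $534,474.42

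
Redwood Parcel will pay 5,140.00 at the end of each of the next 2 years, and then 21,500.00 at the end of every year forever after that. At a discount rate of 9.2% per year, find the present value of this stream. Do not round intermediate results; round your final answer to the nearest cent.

PV of 2-year annuity: 5,140.00 × [1 − (1+0.092)^−2] / 0.092 = 9017.36237
Perpetuity value at year 2: 21,500.00 / 0.092 = 233695.65217
PV of perpetuity: 233695.65217 / (1+0.092)^2 = 195977.11308
Total PV = 9017.36237 + 195977.11308 = 204994.47545

204994.48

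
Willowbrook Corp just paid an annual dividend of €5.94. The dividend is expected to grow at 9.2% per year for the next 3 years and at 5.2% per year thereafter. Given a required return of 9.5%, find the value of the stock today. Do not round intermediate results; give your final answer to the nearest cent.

D_1 = 6.48648
D_2 = 7.08324
D_3 = 7.73489
Terminal value at year 3: TV = D_3×(1+g_2)/(r−g_2) = 8.13711/0.043 = 189.23508
P_0 = D_1/(1+r)^1 + D_2/(1+r)^2 + D_3/(1+r)^3 + TV/(1+r)^3
    = 5.92373 + 5.90750 + 5.89131 + 144.13163 = 161.85416

€161.85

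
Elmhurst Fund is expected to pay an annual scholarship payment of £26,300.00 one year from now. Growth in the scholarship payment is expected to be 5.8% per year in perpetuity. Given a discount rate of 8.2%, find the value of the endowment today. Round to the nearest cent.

Growing perpetuity: P = D₁ / (r − g) = £26,300.0000 / (0.082 − 0.058) = £1,095,833.33

£1095833.33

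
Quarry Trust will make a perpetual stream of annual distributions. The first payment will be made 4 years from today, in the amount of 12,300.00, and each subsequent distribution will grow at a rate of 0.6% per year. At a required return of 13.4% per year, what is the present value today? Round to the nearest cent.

Value at end of year 3: C₁ / (r − g) = 12,300.00 / (0.134 − 0.006) = 96,093.7500
Discount to today: PV = 96,093.7500 / (1 + 0.134)^3 = 96,093.7500 / 1.458274 = 65,895.53

65895.53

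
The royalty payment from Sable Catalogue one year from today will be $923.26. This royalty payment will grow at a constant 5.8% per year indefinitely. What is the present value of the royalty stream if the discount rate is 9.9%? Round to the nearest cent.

$22518.54

Growing perpetuity: P = D₁ / (r − g) = $923.2600 / (0.099 − 0.058) = $22,518.54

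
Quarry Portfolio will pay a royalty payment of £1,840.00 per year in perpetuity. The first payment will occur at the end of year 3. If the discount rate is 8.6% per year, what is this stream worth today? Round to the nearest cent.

Value at end of year 2: C / r = £1,840.00 / 0.086 = £21,395.3488
Discount to today: PV = £21,395.3488 / (1 + 0.086)^2 = £21,395.3488 / 1.179396 = £18,140.94

£18140.94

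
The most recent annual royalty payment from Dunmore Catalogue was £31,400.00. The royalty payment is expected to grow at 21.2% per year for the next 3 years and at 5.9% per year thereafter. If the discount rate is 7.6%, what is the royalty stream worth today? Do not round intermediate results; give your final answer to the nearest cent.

D_1 = 38056.80000
D_2 = 46124.84160
D_3 = 55903.30802
Terminal value at year 3: TV = D_3×(1+g_2)/(r−g_2) = 59201.60319/0.017 = 3482447.24661
P_0 = D_1/(1+r)^1 + D_2/(1+r)^2 + D_3/(1+r)^3 + TV/(1+r)^3
    = 35368.77323 + 39839.17580 + 44874.61066 + 2795424.27573 = 2915506.83542

£2915506.84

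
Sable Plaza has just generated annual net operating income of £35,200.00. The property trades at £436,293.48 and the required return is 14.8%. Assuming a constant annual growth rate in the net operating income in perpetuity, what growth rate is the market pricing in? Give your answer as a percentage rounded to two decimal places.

P = D₀(1+g)/(r−g) ⇒ P(r−g) = D₀(1+g) ⇒ g(P+D₀) = P·r − D₀
g = (P·r − D₀)/(P + D₀) = (£436,293.48×0.148 − £35,200.00) / (£436,293.48 + £35,200.00) = 0.062294

6.23%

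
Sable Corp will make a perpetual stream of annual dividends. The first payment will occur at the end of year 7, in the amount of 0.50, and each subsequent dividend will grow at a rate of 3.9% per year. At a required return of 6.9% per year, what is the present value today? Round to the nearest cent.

Value at end of year 6: C₁ / (r − g) = 0.50 / (0.069 − 0.039) = 16.6667
Discount to today: PV = 16.6667 / (1 + 0.069)^6 = 16.6667 / 1.492335 = 11.17

11.17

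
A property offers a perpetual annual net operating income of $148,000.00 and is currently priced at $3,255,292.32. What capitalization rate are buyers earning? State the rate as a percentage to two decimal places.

4.55%

P = C/r ⇒ r = C/P = $148,000.00/$3,255,292.32 = 0.045464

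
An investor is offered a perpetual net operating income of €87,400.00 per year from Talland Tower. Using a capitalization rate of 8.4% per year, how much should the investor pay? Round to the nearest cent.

€1040476.19

Level perpetuity: PV = C / r = €87,400.00 / 0.084 = €1,040,476.19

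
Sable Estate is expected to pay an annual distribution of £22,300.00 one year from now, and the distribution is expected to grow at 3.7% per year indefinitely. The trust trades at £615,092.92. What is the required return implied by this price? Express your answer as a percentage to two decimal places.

P = D₁/(r − g) ⇒ r = D₁/P + g = £22,300.0000/£615,092.92 + 0.037 = 0.036255 + 0.037 = 0.073255

7.33%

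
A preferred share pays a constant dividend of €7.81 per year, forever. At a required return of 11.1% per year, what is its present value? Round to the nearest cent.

€70.36

Level perpetuity: PV = C / r = €7.81 / 0.111 = €70.36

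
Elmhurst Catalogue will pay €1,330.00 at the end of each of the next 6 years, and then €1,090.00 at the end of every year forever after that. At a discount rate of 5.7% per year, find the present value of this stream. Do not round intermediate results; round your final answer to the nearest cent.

€20314.17

PV of 6-year annuity: €1,330.00 × [1 − (1+0.057)^−6] / 0.057 = 6602.14216
Perpetuity value at year 6: €1,090.00 / 0.057 = 19122.80702
PV of perpetuity: 19122.80702 / (1+0.057)^6 = 13712.02885
Total PV = 6602.14216 + 13712.02885 = 20314.17102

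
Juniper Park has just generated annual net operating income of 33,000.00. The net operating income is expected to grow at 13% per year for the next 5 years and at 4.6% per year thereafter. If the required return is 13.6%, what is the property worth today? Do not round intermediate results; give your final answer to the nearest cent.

D_1 = 37290.00000
D_2 = 42137.70000
D_3 = 47615.60100
D_4 = 53805.62913
D_5 = 60800.36092
Terminal value at year 5: TV = D_5×(1+g_2)/(r−g_2) = 63597.17752/0.09 = 706635.30577
P_0 = D_1/(1+r)^1 + D_2/(1+r)^2 + D_3/(1+r)^3 + D_4/(1+r)^4 + D_5/(1+r)^5 + TV/(1+r)^5
    = 32825.70423 + 32652.32903 + 32479.86954 + 32308.32094 + 32137.67840 + 373511.24002 = 535915.14215

535915.14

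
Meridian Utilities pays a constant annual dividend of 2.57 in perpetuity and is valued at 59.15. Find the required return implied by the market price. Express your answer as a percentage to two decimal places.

4.34%

P = C/r ⇒ r = C/P = 2.57/59.15 = 0.043449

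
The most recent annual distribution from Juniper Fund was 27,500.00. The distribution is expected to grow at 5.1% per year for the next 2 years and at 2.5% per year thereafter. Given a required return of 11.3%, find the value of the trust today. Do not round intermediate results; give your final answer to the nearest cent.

336109.89

D_1 = 28902.50000
D_2 = 30376.52750
Terminal value at year 2: TV = D_2×(1+g_2)/(r−g_2) = 31135.94069/0.088 = 353817.50781
P_0 = D_1/(1+r)^1 + D_2/(1+r)^2 + TV/(1+r)^2
    = 25968.10422 + 24521.54316 + 285620.24705 = 336109.89443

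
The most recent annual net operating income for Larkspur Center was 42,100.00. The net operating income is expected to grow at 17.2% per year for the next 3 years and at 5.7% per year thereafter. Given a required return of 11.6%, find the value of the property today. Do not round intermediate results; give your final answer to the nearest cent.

1012969.81

D_1 = 49341.20000
D_2 = 57827.88640
D_3 = 67774.28286
Terminal value at year 3: TV = D_3×(1+g_2)/(r−g_2) = 71637.41698/0.059 = 1214193.50820
P_0 = D_1/(1+r)^1 + D_2/(1+r)^2 + D_3/(1+r)^3 + TV/(1+r)^3
    = 44212.54480 + 46431.09544 + 48760.97119 + 873565.19581 = 1012969.80725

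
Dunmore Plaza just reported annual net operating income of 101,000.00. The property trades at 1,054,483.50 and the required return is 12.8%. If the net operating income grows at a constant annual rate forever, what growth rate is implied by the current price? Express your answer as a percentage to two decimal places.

2.94%

P = D₀(1+g)/(r−g) ⇒ P(r−g) = D₀(1+g) ⇒ g(P+D₀) = P·r − D₀
g = (P·r − D₀)/(P + D₀) = (1,054,483.50×0.128 − 101,000.00) / (1,054,483.50 + 101,000.00) = 0.029402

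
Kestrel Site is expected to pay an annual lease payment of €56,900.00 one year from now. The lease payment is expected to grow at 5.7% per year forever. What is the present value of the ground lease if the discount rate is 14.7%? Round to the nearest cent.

Growing perpetuity: P = D₁ / (r − g) = €56,900.0000 / (0.147 − 0.057) = €632,222.22

€632222.22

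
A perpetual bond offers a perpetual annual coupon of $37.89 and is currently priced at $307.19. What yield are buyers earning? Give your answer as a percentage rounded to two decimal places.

12.33%

P = C/r ⇒ r = C/P = $37.89/$307.19 = 0.123344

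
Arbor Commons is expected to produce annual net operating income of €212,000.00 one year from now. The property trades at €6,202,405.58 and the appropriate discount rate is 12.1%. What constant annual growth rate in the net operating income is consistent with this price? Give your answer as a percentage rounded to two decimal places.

P = D₁/(r−g) ⇒ g = r − D₁/P = 0.121 − €212,000.00/€6,202,405.58 = 0.086820

8.68%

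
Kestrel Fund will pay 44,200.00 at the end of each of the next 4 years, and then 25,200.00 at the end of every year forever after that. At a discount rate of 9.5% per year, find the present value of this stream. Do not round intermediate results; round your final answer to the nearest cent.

PV of 4-year annuity: 44,200.00 × [1 − (1+0.095)^−4] / 0.095 = 141638.06556
Perpetuity value at year 4: 25,200.00 / 0.095 = 265263.15789
PV of perpetuity: 265263.15789 / (1+0.095)^4 = 184510.23364
Total PV = 141638.06556 + 184510.23364 = 326148.29920

326148.30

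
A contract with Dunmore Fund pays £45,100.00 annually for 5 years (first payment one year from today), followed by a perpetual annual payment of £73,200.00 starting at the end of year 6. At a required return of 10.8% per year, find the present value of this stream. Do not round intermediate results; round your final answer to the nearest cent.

£573398.44

PV of 5-year annuity: £45,100.00 × [1 − (1+0.108)^−5] / 0.108 = 167526.97426
Perpetuity value at year 5: £73,200.00 / 0.108 = 677777.77778
PV of perpetuity: 677777.77778 / (1+0.108)^5 = 405871.46922
Total PV = 167526.97426 + 405871.46922 = 573398.44348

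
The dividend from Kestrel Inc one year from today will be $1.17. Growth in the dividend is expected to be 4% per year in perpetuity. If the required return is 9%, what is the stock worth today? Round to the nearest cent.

$23.40

Growing perpetuity: P = D₁ / (r − g) = $1.1700 / (0.09 − 0.04) = $23.40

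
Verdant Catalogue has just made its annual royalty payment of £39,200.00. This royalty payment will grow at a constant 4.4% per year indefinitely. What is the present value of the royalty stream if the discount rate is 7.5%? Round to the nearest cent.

D₁ = D₀ × (1 + g) = £39,200.00 × 1.044 = £40,924.8000
Growing perpetuity: P = D₁ / (r − g) = £40,924.8000 / (0.075 − 0.044) = £1,320,154.84

£1320154.84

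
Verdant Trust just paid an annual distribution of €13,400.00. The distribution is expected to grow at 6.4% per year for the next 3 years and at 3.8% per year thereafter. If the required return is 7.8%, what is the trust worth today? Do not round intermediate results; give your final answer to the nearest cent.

€373522.12

D_1 = 14257.60000
D_2 = 15170.08640
D_3 = 16140.97193
Terminal value at year 3: TV = D_3×(1+g_2)/(r−g_2) = 16754.32886/0.04 = 418858.22157
P_0 = D_1/(1+r)^1 + D_2/(1+r)^2 + D_3/(1+r)^3 + TV/(1+r)^3
    = 13225.97403 + 13054.20813 + 12884.67296 + 334357.26329 = 373522.11840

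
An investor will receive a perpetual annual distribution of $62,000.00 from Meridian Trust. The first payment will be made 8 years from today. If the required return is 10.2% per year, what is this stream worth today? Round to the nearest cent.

Value at end of year 7: C / r = $62,000.00 / 0.102 = $607,843.1373
Discount to today: PV = $607,843.1373 / (1 + 0.102)^7 = $607,843.1373 / 1.973655 = $307,978.47

$307978.47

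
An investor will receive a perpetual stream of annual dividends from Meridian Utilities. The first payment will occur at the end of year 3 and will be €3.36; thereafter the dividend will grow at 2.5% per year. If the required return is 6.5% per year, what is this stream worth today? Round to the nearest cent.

€74.06

Value at end of year 2: C₁ / (r − g) = €3.36 / (0.065 − 0.025) = €84.0000
Discount to today: PV = €84.0000 / (1 + 0.065)^2 = €84.0000 / 1.134225 = €74.06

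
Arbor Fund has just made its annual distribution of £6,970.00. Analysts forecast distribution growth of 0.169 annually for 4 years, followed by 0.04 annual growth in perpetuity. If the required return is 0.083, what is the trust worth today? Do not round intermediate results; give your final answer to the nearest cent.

D_1 = 8147.93000
D_2 = 9524.93017
D_3 = 11134.64337
D_4 = 13016.39810
Terminal value at year 4: TV = D_4×(1+g_2)/(r−g_2) = 13537.05402/0.043 = 314815.20981
P_0 = D_1/(1+r)^1 + D_2/(1+r)^2 + D_3/(1+r)^3 + D_4/(1+r)^4 + TV/(1+r)^4
    = 7523.48107 + 8120.91355 + 8765.78757 + 9461.87042 + 228845.23814 = 262717.29075

£262717.29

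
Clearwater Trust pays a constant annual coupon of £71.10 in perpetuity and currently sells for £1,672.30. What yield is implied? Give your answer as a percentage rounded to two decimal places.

P = C/r ⇒ r = C/P = £71.10/£1,672.30 = 0.042516

4.25%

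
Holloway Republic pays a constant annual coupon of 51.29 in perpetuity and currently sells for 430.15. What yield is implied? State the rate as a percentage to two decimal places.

11.92%

P = C/r ⇒ r = C/P = 51.29/430.15 = 0.119237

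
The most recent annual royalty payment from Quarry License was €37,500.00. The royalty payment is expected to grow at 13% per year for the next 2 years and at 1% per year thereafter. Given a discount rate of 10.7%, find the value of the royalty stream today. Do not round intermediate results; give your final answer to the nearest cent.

D_1 = 42375.00000
D_2 = 47883.75000
Terminal value at year 2: TV = D_2×(1+g_2)/(r−g_2) = 48362.58750/0.097 = 498583.37629
P_0 = D_1/(1+r)^1 + D_2/(1+r)^2 + TV/(1+r)^2
    = 38279.13279 + 39074.45353 + 406857.71198 = 484211.29830

€484211.30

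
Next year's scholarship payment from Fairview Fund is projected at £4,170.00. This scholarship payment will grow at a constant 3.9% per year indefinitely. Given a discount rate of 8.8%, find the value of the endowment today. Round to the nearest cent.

Growing perpetuity: P = D₁ / (r − g) = £4,170.0000 / (0.088 − 0.039) = £85,102.04

£85102.04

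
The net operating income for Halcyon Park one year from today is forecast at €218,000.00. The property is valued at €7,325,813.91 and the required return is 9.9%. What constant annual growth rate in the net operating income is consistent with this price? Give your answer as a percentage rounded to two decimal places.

6.92%

P = D₁/(r−g) ⇒ g = r − D₁/P = 0.099 − €218,000.00/€7,325,813.91 = 0.069242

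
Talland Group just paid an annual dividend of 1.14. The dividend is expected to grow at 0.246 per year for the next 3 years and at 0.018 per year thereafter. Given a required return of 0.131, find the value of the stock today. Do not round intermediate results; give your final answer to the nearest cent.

17.90

D_1 = 1.42044
D_2 = 1.76987
D_3 = 2.20526
Terminal value at year 3: TV = D_3×(1+g_2)/(r−g_2) = 2.24495/0.113 = 19.86682
P_0 = D_1/(1+r)^1 + D_2/(1+r)^2 + D_3/(1+r)^3 + TV/(1+r)^3
    = 1.25592 + 1.38362 + 1.52430 + 13.73221 = 17.89605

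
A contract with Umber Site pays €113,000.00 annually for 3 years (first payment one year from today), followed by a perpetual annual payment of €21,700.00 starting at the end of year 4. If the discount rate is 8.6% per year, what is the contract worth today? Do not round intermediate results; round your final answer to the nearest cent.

PV of 3-year annuity: €113,000.00 × [1 − (1+0.086)^−3] / 0.086 = 288087.77152
Perpetuity value at year 3: €21,700.00 / 0.086 = 252325.58140
PV of perpetuity: 252325.58140 / (1+0.086)^3 = 197002.53147
Total PV = 288087.77152 + 197002.53147 = 485090.30298

€485090.30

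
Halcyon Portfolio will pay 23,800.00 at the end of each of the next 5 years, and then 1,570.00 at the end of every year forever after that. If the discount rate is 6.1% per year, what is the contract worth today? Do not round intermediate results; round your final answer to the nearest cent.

119124.36

PV of 5-year annuity: 23,800.00 × [1 − (1+0.061)^−5] / 0.061 = 99982.11289
Perpetuity value at year 5: 1,570.00 / 0.061 = 25737.70492
PV of perpetuity: 25737.70492 / (1+0.061)^5 = 19142.24621
Total PV = 99982.11289 + 19142.24621 = 119124.35910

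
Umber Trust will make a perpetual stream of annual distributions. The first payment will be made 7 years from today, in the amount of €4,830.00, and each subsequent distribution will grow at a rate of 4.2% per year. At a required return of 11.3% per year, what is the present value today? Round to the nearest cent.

€35786.38

Value at end of year 6: C₁ / (r − g) = €4,830.00 / (0.113 − 0.042) = €68,028.1690
Discount to today: PV = €68,028.1690 / (1 + 0.113)^6 = €68,028.1690 / 1.900951 = €35,786.38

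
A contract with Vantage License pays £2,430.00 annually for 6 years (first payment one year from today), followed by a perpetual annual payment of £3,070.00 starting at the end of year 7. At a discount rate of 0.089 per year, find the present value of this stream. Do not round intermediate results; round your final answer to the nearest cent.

PV of 6-year annuity: £2,430.00 × [1 − (1+0.089)^−6] / 0.089 = 10933.35914
Perpetuity value at year 6: £3,070.00 / 0.089 = 34494.38202
PV of perpetuity: 34494.38202 / (1+0.089)^6 = 20681.45504
Total PV = 10933.35914 + 20681.45504 = 31614.81418

£31614.81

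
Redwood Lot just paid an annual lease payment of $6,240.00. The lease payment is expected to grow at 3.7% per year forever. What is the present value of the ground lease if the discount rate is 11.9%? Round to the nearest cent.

$78913.17

D₁ = D₀ × (1 + g) = $6,240.00 × 1.037 = $6,470.8800
Growing perpetuity: P = D₁ / (r − g) = $6,470.8800 / (0.119 − 0.037) = $78,913.17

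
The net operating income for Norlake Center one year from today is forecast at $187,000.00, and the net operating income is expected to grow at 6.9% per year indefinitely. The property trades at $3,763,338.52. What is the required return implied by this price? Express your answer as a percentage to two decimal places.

11.87%

P = D₁/(r − g) ⇒ r = D₁/P + g = $187,000.0000/$3,763,338.52 + 0.069 = 0.049690 + 0.069 = 0.118690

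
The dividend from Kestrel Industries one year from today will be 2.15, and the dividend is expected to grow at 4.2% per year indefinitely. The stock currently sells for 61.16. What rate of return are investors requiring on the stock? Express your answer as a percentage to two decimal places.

7.72%

P = D₁/(r − g) ⇒ r = D₁/P + g = 2.1500/61.16 + 0.042 = 0.035154 + 0.042 = 0.077154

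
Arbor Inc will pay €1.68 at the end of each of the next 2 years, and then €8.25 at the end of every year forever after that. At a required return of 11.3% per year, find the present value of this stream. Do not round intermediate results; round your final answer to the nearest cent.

€61.80

PV of 2-year annuity: €1.68 × [1 − (1+0.113)^−2] / 0.113 = 2.86562
Perpetuity value at year 2: €8.25 / 0.113 = 73.00885
PV of perpetuity: 73.00885 / (1+0.113)^2 = 58.93661
Total PV = 2.86562 + 58.93661 = 61.80223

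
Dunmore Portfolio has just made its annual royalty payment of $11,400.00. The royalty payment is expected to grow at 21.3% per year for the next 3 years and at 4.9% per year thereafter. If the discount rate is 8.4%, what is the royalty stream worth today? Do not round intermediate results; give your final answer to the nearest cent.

$521752.71

D_1 = 13828.20000
D_2 = 16773.60660
D_3 = 20346.38481
Terminal value at year 3: TV = D_3×(1+g_2)/(r−g_2) = 21343.35766/0.035 = 609810.21889
P_0 = D_1/(1+r)^1 + D_2/(1+r)^2 + D_3/(1+r)^3 + TV/(1+r)^3
    = 12756.64207 + 14274.72954 + 15973.47503 + 478747.86605 = 521752.71269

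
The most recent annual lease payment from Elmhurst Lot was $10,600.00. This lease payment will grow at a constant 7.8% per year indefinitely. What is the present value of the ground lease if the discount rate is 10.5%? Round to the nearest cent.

D₁ = D₀ × (1 + g) = $10,600.00 × 1.078 = $11,426.8000
Growing perpetuity: P = D₁ / (r − g) = $11,426.8000 / (0.105 − 0.078) = $423,214.81

$423214.81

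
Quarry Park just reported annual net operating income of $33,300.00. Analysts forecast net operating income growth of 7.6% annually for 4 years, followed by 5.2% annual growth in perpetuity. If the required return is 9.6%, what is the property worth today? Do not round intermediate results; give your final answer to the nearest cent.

$866862.64

D_1 = 35830.80000
D_2 = 38553.94080
D_3 = 41484.04030
D_4 = 44636.82736
Terminal value at year 4: TV = D_4×(1+g_2)/(r−g_2) = 46957.94239/0.044 = 1067225.96333
P_0 = D_1/(1+r)^1 + D_2/(1+r)^2 + D_3/(1+r)^3 + D_4/(1+r)^4 + TV/(1+r)^4
    = 32692.33577 + 32095.76030 + 31510.07124 + 30935.06994 + 739629.39947 = 866862.63671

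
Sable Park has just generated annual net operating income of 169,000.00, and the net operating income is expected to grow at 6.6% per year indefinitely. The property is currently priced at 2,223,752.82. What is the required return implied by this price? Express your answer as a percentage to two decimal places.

14.70%

D₁ = 169,000.00 × 1.066 = 180,154.0000
P = D₁/(r − g) ⇒ r = D₁/P + g = 180,154.0000/2,223,752.82 + 0.066 = 0.081014 + 0.066 = 0.147014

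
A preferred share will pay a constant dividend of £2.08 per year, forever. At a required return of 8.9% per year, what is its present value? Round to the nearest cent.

£23.37

Level perpetuity: PV = C / r = £2.08 / 0.089 = £23.37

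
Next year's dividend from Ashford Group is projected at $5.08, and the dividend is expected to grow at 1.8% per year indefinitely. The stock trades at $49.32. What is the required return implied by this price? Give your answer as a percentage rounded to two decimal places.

12.10%

P = D₁/(r − g) ⇒ r = D₁/P + g = $5.0800/$49.32 + 0.018 = 0.103001 + 0.018 = 0.121001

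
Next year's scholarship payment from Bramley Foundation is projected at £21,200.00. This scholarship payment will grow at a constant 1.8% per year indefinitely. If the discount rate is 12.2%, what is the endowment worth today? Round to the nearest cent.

£203846.15

Growing perpetuity: P = D₁ / (r − g) = £21,200.0000 / (0.122 − 0.018) = £203,846.15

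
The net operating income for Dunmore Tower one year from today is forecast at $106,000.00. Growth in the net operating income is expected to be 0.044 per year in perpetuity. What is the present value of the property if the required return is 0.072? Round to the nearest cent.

$3785714.29

Growing perpetuity: P = D₁ / (r − g) = $106,000.0000 / (0.072 − 0.044) = $3,785,714.29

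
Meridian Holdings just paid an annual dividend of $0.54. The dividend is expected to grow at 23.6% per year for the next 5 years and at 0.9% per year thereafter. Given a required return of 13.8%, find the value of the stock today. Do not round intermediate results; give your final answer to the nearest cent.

$9.87

D_1 = 0.66744
D_2 = 0.82496
D_3 = 1.01965
D_4 = 1.26028
D_5 = 1.55771
Terminal value at year 5: TV = D_5×(1+g_2)/(r−g_2) = 1.57173/0.129 = 12.18393
P_0 = D_1/(1+r)^1 + D_2/(1+r)^2 + D_3/(1+r)^3 + D_4/(1+r)^4 + D_5/(1+r)^5 + TV/(1+r)^5
    = 0.58650 + 0.63701 + 0.69187 + 0.75145 + 0.81616 + 6.38376 = 9.86674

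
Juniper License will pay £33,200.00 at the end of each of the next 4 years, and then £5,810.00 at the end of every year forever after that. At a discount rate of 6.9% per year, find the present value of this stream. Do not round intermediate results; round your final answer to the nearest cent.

PV of 4-year annuity: £33,200.00 × [1 − (1+0.069)^−4] / 0.069 = 112709.75008
Perpetuity value at year 4: £5,810.00 / 0.069 = 84202.89855
PV of perpetuity: 84202.89855 / (1+0.069)^4 = 64478.69229
Total PV = 112709.75008 + 64478.69229 = 177188.44237

£177188.44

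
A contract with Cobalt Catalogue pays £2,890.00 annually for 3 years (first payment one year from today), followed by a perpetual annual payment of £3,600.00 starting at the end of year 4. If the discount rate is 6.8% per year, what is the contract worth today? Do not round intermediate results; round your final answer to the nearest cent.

£51071.08

PV of 3-year annuity: £2,890.00 × [1 − (1+0.068)^−3] / 0.068 = 7612.07244
Perpetuity value at year 3: £3,600.00 / 0.068 = 52941.17647
PV of perpetuity: 52941.17647 / (1+0.068)^3 = 43459.01012
Total PV = 7612.07244 + 43459.01012 = 51071.08255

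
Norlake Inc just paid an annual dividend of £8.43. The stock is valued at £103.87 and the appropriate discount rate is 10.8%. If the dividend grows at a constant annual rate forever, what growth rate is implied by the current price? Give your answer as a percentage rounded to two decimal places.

P = D₀(1+g)/(r−g) ⇒ P(r−g) = D₀(1+g) ⇒ g(P+D₀) = P·r − D₀
g = (P·r − D₀)/(P + D₀) = (£103.87×0.108 − £8.43) / (£103.87 + £8.43) = 0.024826

2.48%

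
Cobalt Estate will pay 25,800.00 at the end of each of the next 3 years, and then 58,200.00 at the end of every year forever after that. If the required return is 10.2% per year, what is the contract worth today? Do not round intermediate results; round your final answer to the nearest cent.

490297.09

PV of 3-year annuity: 25,800.00 × [1 − (1+0.102)^−3] / 0.102 = 63935.54223
Perpetuity value at year 3: 58,200.00 / 0.102 = 570588.23529
PV of perpetuity: 570588.23529 / (1+0.102)^3 = 426361.54702
Total PV = 63935.54223 + 426361.54702 = 490297.08924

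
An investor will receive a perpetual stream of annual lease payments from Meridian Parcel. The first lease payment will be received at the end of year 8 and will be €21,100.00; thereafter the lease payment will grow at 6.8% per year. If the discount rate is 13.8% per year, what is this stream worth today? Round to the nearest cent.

€121951.90

Value at end of year 7: C₁ / (r − g) = €21,100.00 / (0.138 − 0.068) = €301,428.5714
Discount to today: PV = €301,428.5714 / (1 + 0.138)^7 = €301,428.5714 / 2.471700 = €121,951.90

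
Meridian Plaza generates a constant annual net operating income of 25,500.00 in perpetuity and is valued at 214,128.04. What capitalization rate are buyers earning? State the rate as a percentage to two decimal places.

P = C/r ⇒ r = C/P = 25,500.00/214,128.04 = 0.119088

11.91%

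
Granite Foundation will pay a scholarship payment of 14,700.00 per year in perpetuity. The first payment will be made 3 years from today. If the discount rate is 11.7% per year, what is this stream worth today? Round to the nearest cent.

100698.99

Value at end of year 2: C / r = 14,700.00 / 0.117 = 125,641.0256
Discount to today: PV = 125,641.0256 / (1 + 0.117)^2 = 125,641.0256 / 1.247689 = 100,698.99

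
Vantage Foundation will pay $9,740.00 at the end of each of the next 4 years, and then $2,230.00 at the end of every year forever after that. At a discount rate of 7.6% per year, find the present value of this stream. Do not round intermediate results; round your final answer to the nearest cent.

PV of 4-year annuity: $9,740.00 × [1 − (1+0.076)^−4] / 0.076 = 32549.44434
Perpetuity value at year 4: $2,230.00 / 0.076 = 29342.10526
PV of perpetuity: 29342.10526 / (1+0.076)^4 = 21889.81975
Total PV = 32549.44434 + 21889.81975 = 54439.26409

$54439.26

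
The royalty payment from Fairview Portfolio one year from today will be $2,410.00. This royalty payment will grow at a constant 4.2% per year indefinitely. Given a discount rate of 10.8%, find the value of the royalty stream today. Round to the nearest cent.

$36515.15

Growing perpetuity: P = D₁ / (r − g) = $2,410.0000 / (0.108 − 0.042) = $36,515.15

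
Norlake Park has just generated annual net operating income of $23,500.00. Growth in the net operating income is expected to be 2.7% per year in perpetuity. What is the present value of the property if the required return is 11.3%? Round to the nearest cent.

$280633.72

D₁ = D₀ × (1 + g) = $23,500.00 × 1.027 = $24,134.5000
Growing perpetuity: P = D₁ / (r − g) = $24,134.5000 / (0.113 − 0.027) = $280,633.72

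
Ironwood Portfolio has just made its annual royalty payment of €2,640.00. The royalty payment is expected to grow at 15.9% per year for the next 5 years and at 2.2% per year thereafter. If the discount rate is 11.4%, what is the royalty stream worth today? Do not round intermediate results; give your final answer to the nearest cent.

€50636.98

D_1 = 3059.76000
D_2 = 3546.26184
D_3 = 4110.11747
D_4 = 4763.62615
D_5 = 5521.04271
Terminal value at year 5: TV = D_5×(1+g_2)/(r−g_2) = 5642.50565/0.092 = 61331.58313
P_0 = D_1/(1+r)^1 + D_2/(1+r)^2 + D_3/(1+r)^3 + D_4/(1+r)^4 + D_5/(1+r)^5 + TV/(1+r)^5
    = 2746.64273 + 2857.59329 + 2973.02569 + 3093.12098 + 3218.06752 + 35748.53271 = 50636.98292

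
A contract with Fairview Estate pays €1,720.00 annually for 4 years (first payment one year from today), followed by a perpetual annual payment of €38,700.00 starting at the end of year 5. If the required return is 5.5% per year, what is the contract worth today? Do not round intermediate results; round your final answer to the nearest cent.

€574015.91

PV of 4-year annuity: €1,720.00 × [1 − (1+0.055)^−4] / 0.055 = 6028.85821
Perpetuity value at year 4: €38,700.00 / 0.055 = 703636.36364
PV of perpetuity: 703636.36364 / (1+0.055)^4 = 567987.05392
Total PV = 6028.85821 + 567987.05392 = 574015.91213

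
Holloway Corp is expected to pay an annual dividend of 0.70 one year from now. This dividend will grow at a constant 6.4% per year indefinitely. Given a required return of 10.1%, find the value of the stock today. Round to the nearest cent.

18.92

Growing perpetuity: P = D₁ / (r − g) = 0.7000 / (0.101 − 0.064) = 18.92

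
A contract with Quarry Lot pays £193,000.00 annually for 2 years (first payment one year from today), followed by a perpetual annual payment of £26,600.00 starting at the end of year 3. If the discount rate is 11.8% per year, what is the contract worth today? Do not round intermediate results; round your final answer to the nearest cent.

PV of 2-year annuity: £193,000.00 × [1 − (1+0.118)^−2] / 0.118 = 327039.08398
Perpetuity value at year 2: £26,600.00 / 0.118 = 225423.72881
PV of perpetuity: 225423.72881 / (1+0.118)^2 = 180349.94833
Total PV = 327039.08398 + 180349.94833 = 507389.03230

£507389.03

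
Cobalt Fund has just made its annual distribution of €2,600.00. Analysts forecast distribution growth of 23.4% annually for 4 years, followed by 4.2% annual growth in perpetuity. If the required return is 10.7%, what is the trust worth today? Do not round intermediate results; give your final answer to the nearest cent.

€78102.43

D_1 = 3208.40000
D_2 = 3959.16560
D_3 = 4885.61035
D_4 = 6028.84317
Terminal value at year 4: TV = D_4×(1+g_2)/(r−g_2) = 6282.05459/0.065 = 96646.99363
P_0 = D_1/(1+r)^1 + D_2/(1+r)^2 + D_3/(1+r)^3 + D_4/(1+r)^4 + TV/(1+r)^4
    = 2898.28365 + 3230.78774 + 3601.43818 + 4014.61131 + 64357.30739 = 78102.42826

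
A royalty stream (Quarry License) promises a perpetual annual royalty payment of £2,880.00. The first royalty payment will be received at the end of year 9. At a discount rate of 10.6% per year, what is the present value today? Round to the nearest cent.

£12135.16

Value at end of year 8: C / r = £2,880.00 / 0.106 = £27,169.8113
Discount to today: PV = £27,169.8113 / (1 + 0.106)^8 = £27,169.8113 / 2.238933 = £12,135.16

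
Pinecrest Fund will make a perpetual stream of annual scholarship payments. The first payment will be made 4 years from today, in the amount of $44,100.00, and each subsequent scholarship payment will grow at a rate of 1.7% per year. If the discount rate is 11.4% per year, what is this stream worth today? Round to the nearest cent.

$328860.17

Value at end of year 3: C₁ / (r − g) = $44,100.00 / (0.114 − 0.017) = $454,639.1753
Discount to today: PV = $454,639.1753 / (1 + 0.114)^3 = $454,639.1753 / 1.382470 = $328,860.17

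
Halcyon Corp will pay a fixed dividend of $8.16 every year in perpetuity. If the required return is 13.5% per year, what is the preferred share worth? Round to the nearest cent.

$60.44

Level perpetuity: PV = C / r = $8.16 / 0.135 = $60.44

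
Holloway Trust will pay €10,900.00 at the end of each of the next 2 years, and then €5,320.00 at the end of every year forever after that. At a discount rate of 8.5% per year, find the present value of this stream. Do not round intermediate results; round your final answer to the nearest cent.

€72471.05

PV of 2-year annuity: €10,900.00 × [1 − (1+0.085)^−2] / 0.085 = 19305.14558
Perpetuity value at year 2: €5,320.00 / 0.085 = 62588.23529
PV of perpetuity: 62588.23529 / (1+0.085)^2 = 53165.90736
Total PV = 19305.14558 + 53165.90736 = 72471.05294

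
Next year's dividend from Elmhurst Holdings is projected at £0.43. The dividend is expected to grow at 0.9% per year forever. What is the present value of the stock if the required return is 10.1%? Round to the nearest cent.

Growing perpetuity: P = D₁ / (r − g) = £0.4300 / (0.101 − 0.009) = £4.67

£4.67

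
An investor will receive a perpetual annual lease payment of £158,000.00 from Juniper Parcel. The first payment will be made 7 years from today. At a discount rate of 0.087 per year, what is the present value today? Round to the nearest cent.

£1100932.19

Value at end of year 6: C / r = £158,000.00 / 0.087 = £1,816,091.9540
Discount to today: PV = £1,816,091.9540 / (1 + 0.087)^6 = £1,816,091.9540 / 1.649595 = £1,100,932.19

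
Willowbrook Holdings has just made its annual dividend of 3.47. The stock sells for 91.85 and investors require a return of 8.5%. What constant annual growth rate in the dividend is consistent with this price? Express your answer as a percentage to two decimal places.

4.55%

P = D₀(1+g)/(r−g) ⇒ P(r−g) = D₀(1+g) ⇒ g(P+D₀) = P·r − D₀
g = (P·r − D₀)/(P + D₀) = (91.85×0.085 − 3.47) / (91.85 + 3.47) = 0.045502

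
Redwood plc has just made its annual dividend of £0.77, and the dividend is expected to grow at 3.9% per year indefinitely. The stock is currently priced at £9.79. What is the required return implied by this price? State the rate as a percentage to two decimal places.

D₁ = £0.77 × 1.039 = £0.8000
P = D₁/(r − g) ⇒ r = D₁/P + g = £0.8000/£9.79 + 0.039 = 0.081719 + 0.039 = 0.120719

12.07%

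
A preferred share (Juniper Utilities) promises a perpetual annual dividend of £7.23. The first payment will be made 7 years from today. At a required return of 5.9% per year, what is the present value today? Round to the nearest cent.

£86.88

Value at end of year 6: C / r = £7.23 / 0.059 = £122.5424
Discount to today: PV = £122.5424 / (1 + 0.059)^6 = £122.5424 / 1.410509 = £86.88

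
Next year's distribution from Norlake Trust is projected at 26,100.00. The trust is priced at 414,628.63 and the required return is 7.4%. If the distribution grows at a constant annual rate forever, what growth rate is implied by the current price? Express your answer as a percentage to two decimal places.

1.11%

P = D₁/(r−g) ⇒ g = r − D₁/P = 0.074 − 26,100.00/414,628.63 = 0.011052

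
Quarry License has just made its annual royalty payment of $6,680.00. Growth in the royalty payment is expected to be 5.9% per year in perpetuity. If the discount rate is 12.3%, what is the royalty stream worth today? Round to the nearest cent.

$110533.13

D₁ = D₀ × (1 + g) = $6,680.00 × 1.059 = $7,074.1200
Growing perpetuity: P = D₁ / (r − g) = $7,074.1200 / (0.123 − 0.059) = $110,533.13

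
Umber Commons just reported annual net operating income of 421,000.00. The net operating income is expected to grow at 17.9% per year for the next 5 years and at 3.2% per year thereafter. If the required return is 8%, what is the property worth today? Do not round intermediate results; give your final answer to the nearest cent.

D_1 = 496359.00000
D_2 = 585207.26100
D_3 = 689959.36072
D_4 = 813462.08629
D_5 = 959071.79973
Terminal value at year 5: TV = D_5×(1+g_2)/(r−g_2) = 989762.09732/0.048 = 20620043.69426
P_0 = D_1/(1+r)^1 + D_2/(1+r)^2 + D_3/(1+r)^3 + D_4/(1+r)^4 + D_5/(1+r)^5 + TV/(1+r)^5
    = 459591.66667 + 501720.90278 + 547711.98553 + 597918.91754 + 652728.15165 + 14033655.26042 = 16793326.88458

16793326.88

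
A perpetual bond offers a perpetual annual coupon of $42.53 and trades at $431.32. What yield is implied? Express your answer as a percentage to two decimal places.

9.86%

P = C/r ⇒ r = C/P = $42.53/$431.32 = 0.098604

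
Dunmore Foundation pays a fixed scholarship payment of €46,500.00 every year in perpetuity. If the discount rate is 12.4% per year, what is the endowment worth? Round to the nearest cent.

€375000.00

Level perpetuity: PV = C / r = €46,500.00 / 0.124 = €375,000.00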